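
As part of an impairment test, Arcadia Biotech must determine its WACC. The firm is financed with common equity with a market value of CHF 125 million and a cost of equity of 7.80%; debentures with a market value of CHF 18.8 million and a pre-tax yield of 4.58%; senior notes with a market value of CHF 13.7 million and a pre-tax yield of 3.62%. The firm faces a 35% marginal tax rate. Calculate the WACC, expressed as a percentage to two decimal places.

6.75%

Total capital V = 125 + 18.8 + 13.7 = 157.5.
Equity: weight = 125/157.5 = 0.7937; cost = 7.8%.
Debentures: weight = 18.8/157.5 = 0.1194; after-tax cost = 4.58% × (1 − 35%) = 2.9770%.
Senior notes: weight = 13.7/157.5 = 0.0870; after-tax cost = 3.62% × (1 − 35%) = 2.3530%.
WACC = 0.7937 × 7.8000% + 0.1194 × 2.9770% + 0.0870 × 2.3530% = 6.7505%.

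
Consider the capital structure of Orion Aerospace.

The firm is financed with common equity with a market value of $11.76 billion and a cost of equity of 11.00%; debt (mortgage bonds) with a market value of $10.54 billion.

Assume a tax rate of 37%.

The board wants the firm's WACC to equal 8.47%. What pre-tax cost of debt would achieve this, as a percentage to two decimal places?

Total capital V = 11.76 + 10.54 = 22.3.
Equity weight = 11.76/22.3 = 0.5274.
Mortgage bonds weight = 10.54/22.3 = 0.4726.
Equity contribution = 0.5274 × 11% = 5.8009%.
Remaining for debt = 8.47% − 5.8009% = 2.6691%.
Rd × (1 − 37%) × 0.4726 = 2.6691%  ⇒  Rd = 8.9637%.

8.96%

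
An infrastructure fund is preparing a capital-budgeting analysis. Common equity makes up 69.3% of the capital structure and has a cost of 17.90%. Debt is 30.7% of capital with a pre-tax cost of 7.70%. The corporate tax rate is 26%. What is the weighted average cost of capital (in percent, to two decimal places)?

14.15%

After-tax cost of debt = 7.7% × (1 − 26%) = 5.6980%.
WACC = 0.693 × 17.9000% + 0.307 × 5.6980% = 14.1540%.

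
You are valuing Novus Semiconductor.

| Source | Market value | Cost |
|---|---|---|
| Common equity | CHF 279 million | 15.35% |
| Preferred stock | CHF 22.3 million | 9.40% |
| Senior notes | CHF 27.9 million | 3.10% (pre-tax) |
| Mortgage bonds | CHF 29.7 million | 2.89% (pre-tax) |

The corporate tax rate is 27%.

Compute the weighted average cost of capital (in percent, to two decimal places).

Total capital V = 279 + 22.3 + 27.9 + 29.7 = 358.9.
Equity: weight = 279/358.9 = 0.7774; cost = 15.35%.
Preferred: weight = 22.3/358.9 = 0.0621; cost = 9.4%.
Senior notes: weight = 27.9/358.9 = 0.0777; after-tax cost = 3.1% × (1 − 27%) = 2.2630%.
Mortgage bonds: weight = 29.7/358.9 = 0.0828; after-tax cost = 2.89% × (1 − 27%) = 2.1097%.
WACC = 0.7774 × 15.3500% + 0.0621 × 9.4000% + 0.0777 × 2.2630% + 0.0828 × 2.1097% = 12.8673%.

12.87%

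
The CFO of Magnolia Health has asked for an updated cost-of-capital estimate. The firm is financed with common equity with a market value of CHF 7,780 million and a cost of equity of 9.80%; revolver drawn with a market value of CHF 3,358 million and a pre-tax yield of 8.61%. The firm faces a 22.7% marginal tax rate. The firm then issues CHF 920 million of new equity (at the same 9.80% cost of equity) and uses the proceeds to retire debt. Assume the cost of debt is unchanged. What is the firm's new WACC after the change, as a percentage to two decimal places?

9.11%

After the change:
Total capital V = 8700 + 2438 = 11138.
Equity: weight = 8700/11138 = 0.7811; cost = 9.8%.
Revolver drawn: weight = 2438/11138 = 0.2189; after-tax cost = 8.61% × (1 − 22.7%) = 6.6555%.
WACC = 0.7811 × 9.8000% + 0.2189 × 6.6555% = 9.1117%.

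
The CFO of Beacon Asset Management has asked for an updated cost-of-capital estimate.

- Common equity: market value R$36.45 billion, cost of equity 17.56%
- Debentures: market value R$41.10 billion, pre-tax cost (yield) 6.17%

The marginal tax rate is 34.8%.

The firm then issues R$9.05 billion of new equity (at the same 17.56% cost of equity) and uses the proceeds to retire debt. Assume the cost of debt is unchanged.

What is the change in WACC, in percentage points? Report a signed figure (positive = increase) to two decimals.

Current WACC:
Total capital V = 36.45 + 41.1 = 77.55.
Equity: weight = 36.45/77.55 = 0.4700; cost = 17.56%.
Debentures: weight = 41.1/77.55 = 0.5300; after-tax cost = 6.17% × (1 − 34.8%) = 4.0228%.
WACC = 0.4700 × 17.5600% + 0.5300 × 4.0228% = 10.3856%.
After the change:
Total capital V = 45.5 + 32.05 = 77.55.
Equity: weight = 45.5/77.55 = 0.5867; cost = 17.56%.
Debentures: weight = 32.05/77.55 = 0.4133; after-tax cost = 6.17% × (1 − 34.8%) = 4.0228%.
WACC = 0.5867 × 17.5600% + 0.4133 × 4.0228% = 11.9653%.
Change in WACC = 11.9653% − 10.3856% = 1.5798 pp.

+1.58 pp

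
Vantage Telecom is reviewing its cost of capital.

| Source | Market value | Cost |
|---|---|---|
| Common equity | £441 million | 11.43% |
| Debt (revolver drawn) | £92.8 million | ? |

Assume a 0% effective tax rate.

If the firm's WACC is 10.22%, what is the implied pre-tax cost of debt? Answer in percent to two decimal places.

4.47%

Total capital V = 441 + 92.8 = 533.8.
Equity weight = 441/533.8 = 0.8262.
Revolver drawn weight = 92.8/533.8 = 0.1738.
Equity contribution = 0.8262 × 11.43% = 9.4429%.
Remaining for debt = 10.22% − 9.4429% = 0.7771%.
Rd × (1 − 0%) × 0.1738 = 0.7771%  ⇒  Rd = 4.4699%.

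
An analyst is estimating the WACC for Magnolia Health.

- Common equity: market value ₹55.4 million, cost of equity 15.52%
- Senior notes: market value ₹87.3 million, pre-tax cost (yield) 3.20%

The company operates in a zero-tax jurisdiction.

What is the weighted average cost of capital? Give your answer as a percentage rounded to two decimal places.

Total capital V = 55.4 + 87.3 = 142.7.
Equity: weight = 55.4/142.7 = 0.3882; cost = 15.52%.
Senior notes: weight = 87.3/142.7 = 0.6118; after-tax cost = 3.2% × (1 − 0%) = 3.2000%.
WACC = 0.3882 × 15.5200% + 0.6118 × 3.2000% = 7.9830%.

7.98%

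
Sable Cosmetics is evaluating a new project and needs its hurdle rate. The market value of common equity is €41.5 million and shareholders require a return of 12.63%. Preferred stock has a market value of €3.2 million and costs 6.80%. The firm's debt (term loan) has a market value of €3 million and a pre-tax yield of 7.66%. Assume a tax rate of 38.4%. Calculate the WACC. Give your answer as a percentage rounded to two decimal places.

Total capital V = 41.5 + 3.2 + 3 = 47.7.
Equity: weight = 41.5/47.7 = 0.8700; cost = 12.63%.
Preferred: weight = 3.2/47.7 = 0.0671; cost = 6.8%.
Term loan: weight = 3/47.7 = 0.0629; after-tax cost = 7.66% × (1 − 38.4%) = 4.7186%.
WACC = 0.8700 × 12.6300% + 0.0671 × 6.8000% + 0.0629 × 4.7186% = 11.7413%.

11.74%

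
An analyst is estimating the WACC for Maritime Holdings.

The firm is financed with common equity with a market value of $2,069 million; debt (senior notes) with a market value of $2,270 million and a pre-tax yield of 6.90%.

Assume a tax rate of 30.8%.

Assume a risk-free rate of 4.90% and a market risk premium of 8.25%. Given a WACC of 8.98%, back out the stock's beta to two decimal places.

1.05

Total capital V = 2069 + 2270 = 4339.
Equity weight = 2069/4339 = 0.4768.
Senior notes weight = 2270/4339 = 0.5232.
Debt contribution = 0.5232 × 6.9% × (1 − 30.8%) = 2.4980%.
Required equity contribution = 8.98% − 2.4980% = 6.4820%  ⇒  Re = 13.5937%.
CAPM: 13.5937% = 4.9% + β × 8.25%  ⇒  β = 1.0538.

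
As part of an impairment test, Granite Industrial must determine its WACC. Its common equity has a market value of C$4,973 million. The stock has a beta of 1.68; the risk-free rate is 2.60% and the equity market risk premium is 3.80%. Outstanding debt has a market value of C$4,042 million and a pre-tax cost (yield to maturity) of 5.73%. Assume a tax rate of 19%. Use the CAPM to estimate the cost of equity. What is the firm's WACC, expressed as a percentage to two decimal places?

Cost of equity via CAPM: Re = 2.6% + 1.68 × 3.8% = 8.9840%.
Total capital V = 4973 + 4042 = 9015.
Equity: weight = 4973/9015 = 0.5516; cost = 8.984%.
Debt: weight = 4042/9015 = 0.4484; after-tax cost = 5.73% × (1 − 19%) = 4.6413%.
WACC = 0.5516 × 8.9840% + 0.4484 × 4.6413% = 7.0369%.

7.04%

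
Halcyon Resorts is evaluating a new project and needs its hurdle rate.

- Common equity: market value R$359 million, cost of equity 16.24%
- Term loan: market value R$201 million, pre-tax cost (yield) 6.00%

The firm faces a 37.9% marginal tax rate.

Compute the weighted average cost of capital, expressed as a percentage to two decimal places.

Total capital V = 359 + 201 = 560.
Equity: weight = 359/560 = 0.6411; cost = 16.24%.
Term loan: weight = 201/560 = 0.3589; after-tax cost = 6% × (1 − 37.9%) = 3.7260%.
WACC = 0.6411 × 16.2400% + 0.3589 × 3.7260% = 11.7484%.

11.75%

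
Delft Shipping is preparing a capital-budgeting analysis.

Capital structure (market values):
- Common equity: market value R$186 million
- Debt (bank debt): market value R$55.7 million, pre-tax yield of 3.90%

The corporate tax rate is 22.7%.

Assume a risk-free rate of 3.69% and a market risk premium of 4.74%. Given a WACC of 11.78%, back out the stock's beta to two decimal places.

Total capital V = 186 + 55.7 = 241.7.
Equity weight = 186/241.7 = 0.7695.
Bank debt weight = 55.7/241.7 = 0.2305.
Debt contribution = 0.2305 × 3.9% × (1 − 22.7%) = 0.6947%.
Required equity contribution = 11.78% − 0.6947% = 11.0853%  ⇒  Re = 14.4049%.
CAPM: 14.4049% = 3.69% + β × 4.74%  ⇒  β = 2.2605.

2.26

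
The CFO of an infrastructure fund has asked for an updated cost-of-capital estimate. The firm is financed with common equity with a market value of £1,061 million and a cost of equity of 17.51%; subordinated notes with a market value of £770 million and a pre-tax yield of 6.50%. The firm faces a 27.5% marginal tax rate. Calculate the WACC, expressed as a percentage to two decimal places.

Total capital V = 1061 + 770 = 1831.
Equity: weight = 1061/1831 = 0.5795; cost = 17.51%.
Subordinated notes: weight = 770/1831 = 0.4205; after-tax cost = 6.5% × (1 − 27.5%) = 4.7125%.
WACC = 0.5795 × 17.5100% + 0.4205 × 4.7125% = 12.1282%.

12.13%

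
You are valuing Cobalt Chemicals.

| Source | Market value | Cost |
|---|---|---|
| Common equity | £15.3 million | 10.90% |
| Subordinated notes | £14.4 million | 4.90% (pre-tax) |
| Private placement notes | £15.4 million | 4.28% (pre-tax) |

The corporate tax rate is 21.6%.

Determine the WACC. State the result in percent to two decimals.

Total capital V = 15.3 + 14.4 + 15.4 = 45.1.
Equity: weight = 15.3/45.1 = 0.3392; cost = 10.9%.
Subordinated notes: weight = 14.4/45.1 = 0.3193; after-tax cost = 4.9% × (1 − 21.6%) = 3.8416%.
Private placement notes: weight = 15.4/45.1 = 0.3415; after-tax cost = 4.28% × (1 − 21.6%) = 3.3555%.
WACC = 0.3392 × 10.9000% + 0.3193 × 3.8416% + 0.3415 × 3.3555% = 6.0702%.

6.07%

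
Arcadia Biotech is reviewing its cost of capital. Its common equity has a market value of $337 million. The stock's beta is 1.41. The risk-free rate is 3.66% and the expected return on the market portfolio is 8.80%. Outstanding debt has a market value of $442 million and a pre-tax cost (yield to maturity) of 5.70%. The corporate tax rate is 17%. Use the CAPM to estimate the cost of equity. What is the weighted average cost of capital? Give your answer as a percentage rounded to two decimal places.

Market risk premium = 8.8% − 3.66% = 5.14%.
Cost of equity via CAPM: Re = 3.66% + 1.41 × 5.14% = 10.9074%.
Total capital V = 337 + 442 = 779.
Equity: weight = 337/779 = 0.4326; cost = 10.9074%.
Debt: weight = 442/779 = 0.5674; after-tax cost = 5.7% × (1 − 17%) = 4.7310%.
WACC = 0.4326 × 10.9074% + 0.5674 × 4.7310% = 7.4029%.

7.40%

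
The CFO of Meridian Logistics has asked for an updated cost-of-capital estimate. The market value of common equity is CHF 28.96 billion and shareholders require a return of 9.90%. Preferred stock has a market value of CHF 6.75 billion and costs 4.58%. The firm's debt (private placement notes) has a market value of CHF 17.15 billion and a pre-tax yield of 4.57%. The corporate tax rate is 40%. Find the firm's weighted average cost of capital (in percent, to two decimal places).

Total capital V = 28.96 + 6.75 + 17.15 = 52.86.
Equity: weight = 28.96/52.86 = 0.5479; cost = 9.9%.
Preferred: weight = 6.75/52.86 = 0.1277; cost = 4.58%.
Private placement notes: weight = 17.15/52.86 = 0.3244; after-tax cost = 4.57% × (1 − 40%) = 2.7420%.
WACC = 0.5479 × 9.9000% + 0.1277 × 4.5800% + 0.3244 × 2.7420% = 6.8983%.

6.90%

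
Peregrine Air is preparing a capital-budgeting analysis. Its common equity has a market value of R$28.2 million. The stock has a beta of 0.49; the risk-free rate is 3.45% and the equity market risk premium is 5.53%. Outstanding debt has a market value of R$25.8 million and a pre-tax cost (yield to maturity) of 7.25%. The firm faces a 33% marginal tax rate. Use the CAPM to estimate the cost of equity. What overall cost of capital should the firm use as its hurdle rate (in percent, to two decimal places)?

Cost of equity via CAPM: Re = 3.45% + 0.49 × 5.53% = 6.1597%.
Total capital V = 28.2 + 25.8 = 54.
Equity: weight = 28.2/54 = 0.5222; cost = 6.1597%.
Debt: weight = 25.8/54 = 0.4778; after-tax cost = 7.25% × (1 − 33%) = 4.8575%.
WACC = 0.5222 × 6.1597% + 0.4778 × 4.8575% = 5.5375%.

5.54%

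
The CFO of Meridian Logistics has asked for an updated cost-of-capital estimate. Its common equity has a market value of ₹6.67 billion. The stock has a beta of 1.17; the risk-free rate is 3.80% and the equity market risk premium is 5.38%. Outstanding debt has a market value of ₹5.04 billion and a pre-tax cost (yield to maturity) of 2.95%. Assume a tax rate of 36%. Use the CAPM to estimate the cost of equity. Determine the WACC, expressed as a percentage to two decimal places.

6.56%

Cost of equity via CAPM: Re = 3.8% + 1.17 × 5.38% = 10.0946%.
Total capital V = 6.67 + 5.04 = 11.71.
Equity: weight = 6.67/11.71 = 0.5696; cost = 10.0946%.
Debt: weight = 5.04/11.71 = 0.4304; after-tax cost = 2.95% × (1 − 36%) = 1.8880%.
WACC = 0.5696 × 10.0946% + 0.4304 × 1.8880% = 6.5625%.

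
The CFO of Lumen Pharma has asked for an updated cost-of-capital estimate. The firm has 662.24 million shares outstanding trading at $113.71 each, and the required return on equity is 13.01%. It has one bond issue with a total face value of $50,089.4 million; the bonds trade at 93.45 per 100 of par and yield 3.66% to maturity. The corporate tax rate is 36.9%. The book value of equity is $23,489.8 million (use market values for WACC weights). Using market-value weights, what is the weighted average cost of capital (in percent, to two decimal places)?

Market value of equity E = 113.71 × 662.24m = 75303.3104m. Market value of debt D = 50089.4m × 93.45/100 = 46808.5443m.
Total capital V = 75303.3104 + 46808.5443 = 122111.8547.
Equity: weight = 75303.3104/122111.8547 = 0.6167; cost = 13.01%.
Bonds outstanding: weight = 46808.5443/122111.8547 = 0.3833; after-tax cost = 3.66% × (1 − 36.9%) = 2.3095%.
WACC = 0.6167 × 13.0100% + 0.3833 × 2.3095% = 8.9082%.

8.91%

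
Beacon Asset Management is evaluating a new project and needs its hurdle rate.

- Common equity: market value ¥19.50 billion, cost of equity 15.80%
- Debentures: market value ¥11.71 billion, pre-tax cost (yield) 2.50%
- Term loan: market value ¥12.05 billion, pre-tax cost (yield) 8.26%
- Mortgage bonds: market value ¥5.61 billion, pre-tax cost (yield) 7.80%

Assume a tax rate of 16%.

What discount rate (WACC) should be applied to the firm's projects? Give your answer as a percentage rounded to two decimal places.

9.27%

Total capital V = 19.5 + 11.71 + 12.05 + 5.61 = 48.87.
Equity: weight = 19.5/48.87 = 0.3990; cost = 15.8%.
Debentures: weight = 11.71/48.87 = 0.2396; after-tax cost = 2.5% × (1 − 16%) = 2.1000%.
Term loan: weight = 12.05/48.87 = 0.2466; after-tax cost = 8.26% × (1 − 16%) = 6.9384%.
Mortgage bonds: weight = 5.61/48.87 = 0.1148; after-tax cost = 7.8% × (1 − 16%) = 6.5520%.
WACC = 0.3990 × 15.8000% + 0.2396 × 2.1000% + 0.2466 × 6.9384% + 0.1148 × 6.5520% = 9.2706%.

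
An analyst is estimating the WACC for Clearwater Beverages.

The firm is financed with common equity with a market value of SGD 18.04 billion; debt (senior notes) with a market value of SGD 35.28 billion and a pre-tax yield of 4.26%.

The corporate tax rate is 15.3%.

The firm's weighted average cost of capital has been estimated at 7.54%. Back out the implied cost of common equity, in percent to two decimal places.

Total capital V = 18.04 + 35.28 = 53.32.
Equity weight = 18.04/53.32 = 0.3383.
Senior notes weight = 35.28/53.32 = 0.6617.
Debt contribution = 0.6617 × 4.26% × (1 − 15.3%) = 2.3874%.
Required equity contribution = 7.54% − 2.3874% = 5.1526%.
Re = 5.1526% / 0.3383 = 15.2292%.

15.23%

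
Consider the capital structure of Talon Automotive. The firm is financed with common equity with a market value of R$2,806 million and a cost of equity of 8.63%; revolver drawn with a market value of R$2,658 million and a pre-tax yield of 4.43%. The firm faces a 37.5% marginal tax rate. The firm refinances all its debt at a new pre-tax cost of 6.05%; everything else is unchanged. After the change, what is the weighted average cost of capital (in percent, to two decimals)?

6.27%

After the change:
Total capital V = 2806 + 2658 = 5464.
Equity: weight = 2806/5464 = 0.5135; cost = 8.63%.
Revolver drawn: weight = 2658/5464 = 0.4865; after-tax cost = 6.05% × (1 − 37.5%) = 3.7812%.
WACC = 0.5135 × 8.6300% + 0.4865 × 3.7812% = 6.2713%.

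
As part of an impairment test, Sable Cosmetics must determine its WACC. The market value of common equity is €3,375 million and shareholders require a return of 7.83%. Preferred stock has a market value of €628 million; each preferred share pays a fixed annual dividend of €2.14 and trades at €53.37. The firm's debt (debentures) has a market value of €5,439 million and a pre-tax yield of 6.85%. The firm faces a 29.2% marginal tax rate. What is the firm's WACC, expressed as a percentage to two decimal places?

Cost of preferred: Rp = 2.14 / 53.37 = 4.0097%.
Total capital V = 3375 + 628 + 5439 = 9442.
Equity: weight = 3375/9442 = 0.3574; cost = 7.83%.
Preferred: weight = 628/9442 = 0.0665; cost = 4.0097%.
Debentures: weight = 5439/9442 = 0.5760; after-tax cost = 6.85% × (1 − 29.2%) = 4.8498%.
WACC = 0.3574 × 7.8300% + 0.0665 × 4.0097% + 0.5760 × 4.8498% = 5.8592%.

5.86%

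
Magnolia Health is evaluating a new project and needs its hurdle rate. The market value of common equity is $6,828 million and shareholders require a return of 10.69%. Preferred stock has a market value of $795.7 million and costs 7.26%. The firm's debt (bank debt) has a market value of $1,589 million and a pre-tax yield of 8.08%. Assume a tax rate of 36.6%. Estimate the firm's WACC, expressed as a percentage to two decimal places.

Total capital V = 6828 + 795.7 + 1589 = 9212.7.
Equity: weight = 6828/9212.7 = 0.7412; cost = 10.69%.
Preferred: weight = 795.7/9212.7 = 0.0864; cost = 7.26%.
Bank debt: weight = 1589/9212.7 = 0.1725; after-tax cost = 8.08% × (1 − 36.6%) = 5.1227%.
WACC = 0.7412 × 10.6900% + 0.0864 × 7.2600% + 0.1725 × 5.1227% = 9.4335%.

9.43%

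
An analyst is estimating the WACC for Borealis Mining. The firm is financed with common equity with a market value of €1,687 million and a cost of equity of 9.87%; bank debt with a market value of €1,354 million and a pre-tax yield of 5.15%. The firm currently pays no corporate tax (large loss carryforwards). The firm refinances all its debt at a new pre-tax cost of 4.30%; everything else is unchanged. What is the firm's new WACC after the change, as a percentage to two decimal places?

7.39%

After the change:
Total capital V = 1687 + 1354 = 3041.
Equity: weight = 1687/3041 = 0.5548; cost = 9.87%.
Bank debt: weight = 1354/3041 = 0.4452; after-tax cost = 4.3% × (1 − 0%) = 4.3000%.
WACC = 0.5548 × 9.8700% + 0.4452 × 4.3000% = 7.3900%.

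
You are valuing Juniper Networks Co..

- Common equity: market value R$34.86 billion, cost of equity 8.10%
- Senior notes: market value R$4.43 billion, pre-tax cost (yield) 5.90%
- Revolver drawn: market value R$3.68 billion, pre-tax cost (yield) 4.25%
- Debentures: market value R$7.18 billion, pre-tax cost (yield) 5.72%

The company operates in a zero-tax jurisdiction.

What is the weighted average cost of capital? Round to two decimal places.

Total capital V = 34.86 + 4.43 + 3.68 + 7.18 = 50.15.
Equity: weight = 34.86/50.15 = 0.6951; cost = 8.1%.
Senior notes: weight = 4.43/50.15 = 0.0883; after-tax cost = 5.9% × (1 − 0%) = 5.9000%.
Revolver drawn: weight = 3.68/50.15 = 0.0734; after-tax cost = 4.25% × (1 − 0%) = 4.2500%.
Debentures: weight = 7.18/50.15 = 0.1432; after-tax cost = 5.72% × (1 − 0%) = 5.7200%.
WACC = 0.6951 × 8.1000% + 0.0883 × 5.9000% + 0.0734 × 4.2500% + 0.1432 × 5.7200% = 7.2824%.

7.28%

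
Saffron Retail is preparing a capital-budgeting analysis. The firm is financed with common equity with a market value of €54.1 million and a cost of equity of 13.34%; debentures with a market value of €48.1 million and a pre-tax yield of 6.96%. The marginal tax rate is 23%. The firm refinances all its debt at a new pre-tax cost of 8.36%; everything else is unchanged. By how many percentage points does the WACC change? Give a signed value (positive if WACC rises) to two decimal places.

Current WACC:
Total capital V = 54.1 + 48.1 = 102.2.
Equity: weight = 54.1/102.2 = 0.5294; cost = 13.34%.
Debentures: weight = 48.1/102.2 = 0.4706; after-tax cost = 6.96% × (1 − 23%) = 5.3592%.
WACC = 0.5294 × 13.3400% + 0.4706 × 5.3592% = 9.5839%.
After the change:
Total capital V = 54.1 + 48.1 = 102.2.
Equity: weight = 54.1/102.2 = 0.5294; cost = 13.34%.
Debentures: weight = 48.1/102.2 = 0.4706; after-tax cost = 8.36% × (1 − 23%) = 6.4372%.
WACC = 0.5294 × 13.3400% + 0.4706 × 6.4372% = 10.0912%.
Change in WACC = 10.0912% − 9.5839% = 0.5074 pp.

+0.51 pp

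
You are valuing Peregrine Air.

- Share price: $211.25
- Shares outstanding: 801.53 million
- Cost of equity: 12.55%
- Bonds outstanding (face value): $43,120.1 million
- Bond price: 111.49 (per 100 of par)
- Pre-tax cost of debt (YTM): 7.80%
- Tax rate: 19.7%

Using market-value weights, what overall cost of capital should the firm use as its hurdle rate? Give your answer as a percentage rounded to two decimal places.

11.16%

Market value of equity E = 211.25 × 801.53m = 169323.2125m. Market value of debt D = 43120.1m × 111.49/100 = 48074.59949m.
Total capital V = 169323.2125 + 48074.59949 = 217397.81199.
Equity: weight = 169323.2125/217397.81199 = 0.7789; cost = 12.55%.
Bonds outstanding: weight = 48074.59949/217397.81199 = 0.2211; after-tax cost = 7.8% × (1 − 19.7%) = 6.2634%.
WACC = 0.7789 × 12.5500% + 0.2211 × 6.2634% = 11.1598%.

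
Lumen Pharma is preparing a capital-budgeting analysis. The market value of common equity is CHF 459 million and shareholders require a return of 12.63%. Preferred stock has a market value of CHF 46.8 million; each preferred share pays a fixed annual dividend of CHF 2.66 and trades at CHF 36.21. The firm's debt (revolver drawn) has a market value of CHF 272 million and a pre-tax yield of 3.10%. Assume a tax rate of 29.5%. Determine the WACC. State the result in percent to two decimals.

8.66%

Cost of preferred: Rp = 2.66 / 36.21 = 7.3460%.
Total capital V = 459 + 46.8 + 272 = 777.8.
Equity: weight = 459/777.8 = 0.5901; cost = 12.63%.
Preferred: weight = 46.8/777.8 = 0.0602; cost = 7.346%.
Revolver drawn: weight = 272/777.8 = 0.3497; after-tax cost = 3.1% × (1 − 29.5%) = 2.1855%.
WACC = 0.5901 × 12.6300% + 0.0602 × 7.3460% + 0.3497 × 2.1855% = 8.6596%.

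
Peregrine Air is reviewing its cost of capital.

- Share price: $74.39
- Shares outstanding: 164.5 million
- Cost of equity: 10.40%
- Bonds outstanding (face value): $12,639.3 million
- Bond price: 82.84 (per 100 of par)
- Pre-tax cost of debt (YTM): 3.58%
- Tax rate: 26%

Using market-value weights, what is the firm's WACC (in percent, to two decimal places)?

6.83%

Market value of equity E = 74.39 × 164.5m = 12237.155m. Market value of debt D = 12639.3m × 82.84/100 = 10470.39612m.
Total capital V = 12237.155 + 10470.39612 = 22707.55112.
Equity: weight = 12237.155/22707.55112 = 0.5389; cost = 10.4%.
Bonds outstanding: weight = 10470.39612/22707.55112 = 0.4611; after-tax cost = 3.58% × (1 − 26%) = 2.6492%.
WACC = 0.5389 × 10.4000% + 0.4611 × 2.6492% = 6.8261%.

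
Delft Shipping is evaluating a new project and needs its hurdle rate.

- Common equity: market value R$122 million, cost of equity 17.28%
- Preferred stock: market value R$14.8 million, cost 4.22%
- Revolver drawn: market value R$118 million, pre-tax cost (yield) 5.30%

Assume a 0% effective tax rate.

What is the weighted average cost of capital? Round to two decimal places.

10.97%

Total capital V = 122 + 14.8 + 118 = 254.8.
Equity: weight = 122/254.8 = 0.4788; cost = 17.28%.
Preferred: weight = 14.8/254.8 = 0.0581; cost = 4.22%.
Revolver drawn: weight = 118/254.8 = 0.4631; after-tax cost = 5.3% × (1 − 0%) = 5.3000%.
WACC = 0.4788 × 17.2800% + 0.0581 × 4.2200% + 0.4631 × 5.3000% = 10.9734%.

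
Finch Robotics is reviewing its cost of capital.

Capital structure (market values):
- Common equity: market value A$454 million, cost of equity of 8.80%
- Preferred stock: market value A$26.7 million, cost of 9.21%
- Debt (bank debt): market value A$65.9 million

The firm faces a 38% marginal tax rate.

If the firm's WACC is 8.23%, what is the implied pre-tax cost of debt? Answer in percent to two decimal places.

Total capital V = 454 + 26.7 + 65.9 = 546.6.
Equity weight = 454/546.6 = 0.8306.
Preferred weight = 26.7/546.6 = 0.0488.
Bank debt weight = 65.9/546.6 = 0.1206.
Equity contribution = 0.8306 × 8.8% = 7.3092%.
Preferred contribution = 0.0488 × 9.21% = 0.4499%.
Remaining for debt = 8.23% − 7.7591% = 0.4709%.
Rd × (1 − 38%) × 0.1206 = 0.4709%  ⇒  Rd = 6.3001%.

6.30%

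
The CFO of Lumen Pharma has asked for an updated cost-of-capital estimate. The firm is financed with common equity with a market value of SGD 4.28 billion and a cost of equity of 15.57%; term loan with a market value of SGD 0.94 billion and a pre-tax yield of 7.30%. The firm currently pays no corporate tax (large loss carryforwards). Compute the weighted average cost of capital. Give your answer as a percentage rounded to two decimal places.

14.08%

Total capital V = 4.28 + 0.94 = 5.22.
Equity: weight = 4.28/5.22 = 0.8199; cost = 15.57%.
Term loan: weight = 0.94/5.22 = 0.1801; after-tax cost = 7.3% × (1 − 0%) = 7.3000%.
WACC = 0.8199 × 15.5700% + 0.1801 × 7.3000% = 14.0808%.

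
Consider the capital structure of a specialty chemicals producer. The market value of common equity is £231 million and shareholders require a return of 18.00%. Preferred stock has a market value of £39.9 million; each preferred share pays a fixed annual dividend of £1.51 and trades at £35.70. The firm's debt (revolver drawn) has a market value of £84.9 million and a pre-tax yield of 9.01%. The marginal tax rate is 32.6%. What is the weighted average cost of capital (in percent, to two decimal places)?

Cost of preferred: Rp = 1.51 / 35.7 = 4.2297%.
Total capital V = 231 + 39.9 + 84.9 = 355.8.
Equity: weight = 231/355.8 = 0.6492; cost = 18%.
Preferred: weight = 39.9/355.8 = 0.1121; cost = 4.2297%.
Revolver drawn: weight = 84.9/355.8 = 0.2386; after-tax cost = 9.01% × (1 − 32.6%) = 6.0727%.
WACC = 0.6492 × 18.0000% + 0.1121 × 4.2297% + 0.2386 × 6.0727% = 13.6097%.

13.61%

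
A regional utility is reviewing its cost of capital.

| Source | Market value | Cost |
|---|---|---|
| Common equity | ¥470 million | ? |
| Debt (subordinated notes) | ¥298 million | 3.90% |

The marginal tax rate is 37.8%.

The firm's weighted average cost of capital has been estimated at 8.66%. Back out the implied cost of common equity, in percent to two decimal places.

Total capital V = 470 + 298 = 768.
Equity weight = 470/768 = 0.6120.
Subordinated notes weight = 298/768 = 0.3880.
Debt contribution = 0.3880 × 3.9% × (1 − 37.8%) = 0.9413%.
Required equity contribution = 8.66% − 0.9413% = 7.7187%.
Re = 7.7187% / 0.6120 = 12.6127%.

12.61%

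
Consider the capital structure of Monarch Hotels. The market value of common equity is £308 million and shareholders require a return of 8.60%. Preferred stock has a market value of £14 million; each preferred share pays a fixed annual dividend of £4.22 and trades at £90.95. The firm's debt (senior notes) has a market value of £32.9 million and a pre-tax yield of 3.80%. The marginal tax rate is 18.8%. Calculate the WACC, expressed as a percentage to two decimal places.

7.93%

Cost of preferred: Rp = 4.22 / 90.95 = 4.6399%.
Total capital V = 308 + 14 + 32.9 = 354.9.
Equity: weight = 308/354.9 = 0.8679; cost = 8.6%.
Preferred: weight = 14/354.9 = 0.0394; cost = 4.6399%.
Senior notes: weight = 32.9/354.9 = 0.0927; after-tax cost = 3.8% × (1 − 18.8%) = 3.0856%.
WACC = 0.8679 × 8.6000% + 0.0394 × 4.6399% + 0.0927 × 3.0856% = 7.9326%.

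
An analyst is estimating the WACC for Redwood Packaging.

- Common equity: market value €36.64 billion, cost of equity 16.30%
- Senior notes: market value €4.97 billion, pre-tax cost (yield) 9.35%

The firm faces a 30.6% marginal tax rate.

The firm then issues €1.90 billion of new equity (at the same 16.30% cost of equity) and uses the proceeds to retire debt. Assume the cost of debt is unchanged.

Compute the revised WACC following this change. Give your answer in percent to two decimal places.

After the change:
Total capital V = 38.54 + 3.07 = 41.61.
Equity: weight = 38.54/41.61 = 0.9262; cost = 16.3%.
Senior notes: weight = 3.07/41.61 = 0.0738; after-tax cost = 9.35% × (1 − 30.6%) = 6.4889%.
WACC = 0.9262 × 16.3000% + 0.0738 × 6.4889% = 15.5761%.

15.58%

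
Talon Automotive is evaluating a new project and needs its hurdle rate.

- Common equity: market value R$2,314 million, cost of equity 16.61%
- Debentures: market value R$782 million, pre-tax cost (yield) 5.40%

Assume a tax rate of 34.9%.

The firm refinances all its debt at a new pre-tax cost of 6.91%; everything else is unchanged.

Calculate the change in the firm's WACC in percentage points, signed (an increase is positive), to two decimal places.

Current WACC:
Total capital V = 2314 + 782 = 3096.
Equity: weight = 2314/3096 = 0.7474; cost = 16.61%.
Debentures: weight = 782/3096 = 0.2526; after-tax cost = 5.4% × (1 − 34.9%) = 3.5154%.
WACC = 0.7474 × 16.6100% + 0.2526 × 3.5154% = 13.3025%.
After the change:
Total capital V = 2314 + 782 = 3096.
Equity: weight = 2314/3096 = 0.7474; cost = 16.61%.
Debentures: weight = 782/3096 = 0.2526; after-tax cost = 6.91% × (1 − 34.9%) = 4.4984%.
WACC = 0.7474 × 16.6100% + 0.2526 × 4.4984% = 13.5508%.
Change in WACC = 13.5508% − 13.3025% = 0.2483 pp.

+0.25 pp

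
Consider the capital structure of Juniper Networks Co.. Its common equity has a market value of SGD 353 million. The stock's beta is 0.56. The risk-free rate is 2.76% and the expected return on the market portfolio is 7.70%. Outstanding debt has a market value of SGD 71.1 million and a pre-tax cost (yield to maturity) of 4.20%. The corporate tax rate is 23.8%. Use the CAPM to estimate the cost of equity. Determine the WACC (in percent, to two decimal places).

Market risk premium = 7.7% − 2.76% = 4.94%.
Cost of equity via CAPM: Re = 2.76% + 0.56 × 4.94% = 5.5264%.
Total capital V = 353 + 71.1 = 424.1.
Equity: weight = 353/424.1 = 0.8324; cost = 5.5264%.
Debt: weight = 71.1/424.1 = 0.1676; after-tax cost = 4.2% × (1 − 23.8%) = 3.2004%.
WACC = 0.8324 × 5.5264% + 0.1676 × 3.2004% = 5.1364%.

5.14%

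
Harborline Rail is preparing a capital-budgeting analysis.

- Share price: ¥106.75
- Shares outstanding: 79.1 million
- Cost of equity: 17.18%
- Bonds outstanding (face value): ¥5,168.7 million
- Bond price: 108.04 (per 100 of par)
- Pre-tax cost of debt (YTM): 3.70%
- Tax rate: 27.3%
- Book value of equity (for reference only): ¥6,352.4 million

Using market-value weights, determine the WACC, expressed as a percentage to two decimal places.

Market value of equity E = 106.75 × 79.1m = 8443.925m. Market value of debt D = 5168.7m × 108.04/100 = 5584.26348m.
Total capital V = 8443.925 + 5584.26348 = 14028.18848.
Equity: weight = 8443.925/14028.18848 = 0.6019; cost = 17.18%.
Bonds outstanding: weight = 5584.26348/14028.18848 = 0.3981; after-tax cost = 3.7% × (1 − 27.3%) = 2.6899%.
WACC = 0.6019 × 17.1800% + 0.3981 × 2.6899% = 11.4119%.

11.41%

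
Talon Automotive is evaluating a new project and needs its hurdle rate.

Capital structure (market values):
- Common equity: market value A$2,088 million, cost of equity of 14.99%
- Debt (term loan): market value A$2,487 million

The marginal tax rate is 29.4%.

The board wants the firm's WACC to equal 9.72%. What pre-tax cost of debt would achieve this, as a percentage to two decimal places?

Total capital V = 2088 + 2487 = 4575.
Equity weight = 2088/4575 = 0.4564.
Term loan weight = 2487/4575 = 0.5436.
Equity contribution = 0.4564 × 14.99% = 6.8413%.
Remaining for debt = 9.72% − 6.8413% = 2.8787%.
Rd × (1 − 29.4%) × 0.5436 = 2.8787%  ⇒  Rd = 7.5007%.

7.50%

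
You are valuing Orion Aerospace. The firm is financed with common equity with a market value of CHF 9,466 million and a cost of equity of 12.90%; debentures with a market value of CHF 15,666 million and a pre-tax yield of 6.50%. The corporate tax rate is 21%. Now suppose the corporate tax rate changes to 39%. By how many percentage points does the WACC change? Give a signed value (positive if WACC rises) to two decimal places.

Current WACC:
Total capital V = 9466 + 15666 = 25132.
Equity: weight = 9466/25132 = 0.3767; cost = 12.9%.
Debentures: weight = 15666/25132 = 0.6233; after-tax cost = 6.5% × (1 − 21%) = 5.1350%.
WACC = 0.3767 × 12.9000% + 0.6233 × 5.1350% = 8.0597%.
After the change:
Total capital V = 9466 + 15666 = 25132.
Equity: weight = 9466/25132 = 0.3767; cost = 12.9%.
Debentures: weight = 15666/25132 = 0.6233; after-tax cost = 6.5% × (1 − 39%) = 3.9650%.
WACC = 0.3767 × 12.9000% + 0.6233 × 3.9650% = 7.3304%.
Change in WACC = 7.3304% − 8.0597% = -0.7293 pp.

-0.73 pp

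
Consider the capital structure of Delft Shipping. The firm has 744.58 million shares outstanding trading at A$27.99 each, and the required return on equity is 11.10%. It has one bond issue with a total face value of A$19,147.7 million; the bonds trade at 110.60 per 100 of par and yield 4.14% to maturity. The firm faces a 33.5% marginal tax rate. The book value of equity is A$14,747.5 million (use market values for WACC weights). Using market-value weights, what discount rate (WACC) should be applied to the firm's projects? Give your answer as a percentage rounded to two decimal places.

6.89%

Market value of equity E = 27.99 × 744.58m = 20840.7942m. Market value of debt D = 19147.7m × 110.6/100 = 21177.3562m.
Total capital V = 20840.7942 + 21177.3562 = 42018.1504.
Equity: weight = 20840.7942/42018.1504 = 0.4960; cost = 11.1%.
Bonds outstanding: weight = 21177.3562/42018.1504 = 0.5040; after-tax cost = 4.14% × (1 − 33.5%) = 2.7531%.
WACC = 0.4960 × 11.1000% + 0.5040 × 2.7531% = 6.8931%.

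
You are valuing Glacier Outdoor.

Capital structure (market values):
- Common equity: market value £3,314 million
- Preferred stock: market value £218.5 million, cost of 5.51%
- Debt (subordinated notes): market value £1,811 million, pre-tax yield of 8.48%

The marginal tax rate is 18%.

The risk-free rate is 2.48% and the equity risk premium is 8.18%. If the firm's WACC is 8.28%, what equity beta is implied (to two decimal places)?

0.82

Total capital V = 3314 + 218.5 + 1811 = 5343.5.
Equity weight = 3314/5343.5 = 0.6202.
Preferred weight = 218.5/5343.5 = 0.0409.
Subordinated notes weight = 1811/5343.5 = 0.3389.
Debt contribution = 0.3389 × 8.48% × (1 − 18%) = 2.3567%.
Preferred contribution = 0.0409 × 5.51% = 0.2253%.
Required equity contribution = 8.28% − 2.5820% = 5.6980%  ⇒  Re = 9.1875%.
CAPM: 9.1875% = 2.48% + β × 8.18%  ⇒  β = 0.8200.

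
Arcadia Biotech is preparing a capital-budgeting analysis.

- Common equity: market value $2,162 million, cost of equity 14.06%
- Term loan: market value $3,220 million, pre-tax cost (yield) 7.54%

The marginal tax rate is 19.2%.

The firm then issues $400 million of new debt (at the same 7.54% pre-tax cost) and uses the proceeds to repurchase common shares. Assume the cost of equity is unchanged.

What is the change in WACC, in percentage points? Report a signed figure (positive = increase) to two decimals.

Current WACC:
Total capital V = 2162 + 3220 = 5382.
Equity: weight = 2162/5382 = 0.4017; cost = 14.06%.
Term loan: weight = 3220/5382 = 0.5983; after-tax cost = 7.54% × (1 − 19.2%) = 6.0923%.
WACC = 0.4017 × 14.0600% + 0.5983 × 6.0923% = 9.2930%.
After the change:
Total capital V = 1762 + 3620 = 5382.
Equity: weight = 1762/5382 = 0.3274; cost = 14.06%.
Term loan: weight = 3620/5382 = 0.6726; after-tax cost = 7.54% × (1 − 19.2%) = 6.0923%.
WACC = 0.3274 × 14.0600% + 0.6726 × 6.0923% = 8.7008%.
Change in WACC = 8.7008% − 9.2930% = -0.5922 pp.

-0.59 pp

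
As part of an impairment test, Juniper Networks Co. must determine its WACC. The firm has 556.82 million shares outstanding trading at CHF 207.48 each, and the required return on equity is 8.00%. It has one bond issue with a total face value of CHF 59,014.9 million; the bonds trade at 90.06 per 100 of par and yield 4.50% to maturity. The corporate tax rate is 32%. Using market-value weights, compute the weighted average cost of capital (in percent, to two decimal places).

Market value of equity E = 207.48 × 556.82m = 115529.0136m. Market value of debt D = 59014.9m × 90.06/100 = 53148.81894m.
Total capital V = 115529.0136 + 53148.81894 = 168677.83254.
Equity: weight = 115529.0136/168677.83254 = 0.6849; cost = 8%.
Bonds outstanding: weight = 53148.81894/168677.83254 = 0.3151; after-tax cost = 4.5% × (1 − 32%) = 3.0600%.
WACC = 0.6849 × 8.0000% + 0.3151 × 3.0600% = 6.4435%.

6.44%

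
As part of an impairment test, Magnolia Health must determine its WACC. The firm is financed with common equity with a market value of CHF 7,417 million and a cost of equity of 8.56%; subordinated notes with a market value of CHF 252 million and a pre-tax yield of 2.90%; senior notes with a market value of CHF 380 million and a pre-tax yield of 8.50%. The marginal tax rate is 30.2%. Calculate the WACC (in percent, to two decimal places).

Total capital V = 7417 + 252 + 380 = 8049.
Equity: weight = 7417/8049 = 0.9215; cost = 8.56%.
Subordinated notes: weight = 252/8049 = 0.0313; after-tax cost = 2.9% × (1 − 30.2%) = 2.0242%.
Senior notes: weight = 380/8049 = 0.0472; after-tax cost = 8.5% × (1 − 30.2%) = 5.9330%.
WACC = 0.9215 × 8.5600% + 0.0313 × 2.0242% + 0.0472 × 5.9330% = 8.2314%.

8.23%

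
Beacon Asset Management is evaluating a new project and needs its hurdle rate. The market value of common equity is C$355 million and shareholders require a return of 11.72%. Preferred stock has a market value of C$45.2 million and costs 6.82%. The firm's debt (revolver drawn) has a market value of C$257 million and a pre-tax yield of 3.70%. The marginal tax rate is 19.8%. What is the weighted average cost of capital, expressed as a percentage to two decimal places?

7.96%

Total capital V = 355 + 45.2 + 257 = 657.2.
Equity: weight = 355/657.2 = 0.5402; cost = 11.72%.
Preferred: weight = 45.2/657.2 = 0.0688; cost = 6.82%.
Revolver drawn: weight = 257/657.2 = 0.3911; after-tax cost = 3.7% × (1 − 19.8%) = 2.9674%.
WACC = 0.5402 × 11.7200% + 0.0688 × 6.8200% + 0.3911 × 2.9674% = 7.9603%.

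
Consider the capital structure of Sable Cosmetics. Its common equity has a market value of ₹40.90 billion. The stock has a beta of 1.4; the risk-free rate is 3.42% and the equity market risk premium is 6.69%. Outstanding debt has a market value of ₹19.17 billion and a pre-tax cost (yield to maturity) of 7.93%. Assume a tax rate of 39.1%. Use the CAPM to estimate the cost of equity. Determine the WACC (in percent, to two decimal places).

Cost of equity via CAPM: Re = 3.42% + 1.4 × 6.69% = 12.7860%.
Total capital V = 40.9 + 19.17 = 60.07.
Equity: weight = 40.9/60.07 = 0.6809; cost = 12.786%.
Debt: weight = 19.17/60.07 = 0.3191; after-tax cost = 7.93% × (1 − 39.1%) = 4.8294%.
WACC = 0.6809 × 12.7860% + 0.3191 × 4.8294% = 10.2468%.

10.25%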